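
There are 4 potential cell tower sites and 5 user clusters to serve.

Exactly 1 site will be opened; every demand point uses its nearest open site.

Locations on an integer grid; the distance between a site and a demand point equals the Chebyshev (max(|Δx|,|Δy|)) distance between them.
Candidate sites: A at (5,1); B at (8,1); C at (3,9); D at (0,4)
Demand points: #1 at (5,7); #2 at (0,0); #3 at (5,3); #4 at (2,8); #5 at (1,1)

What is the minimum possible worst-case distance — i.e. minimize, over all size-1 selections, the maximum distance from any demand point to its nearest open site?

5

Open {D}.
  Farthest demand point is #1 at distance 5 (to D); all others are ≤ 5.
With {A} the worst case is 7.
With {B} the worst case is 8.
No size-1 selection achieves below 5.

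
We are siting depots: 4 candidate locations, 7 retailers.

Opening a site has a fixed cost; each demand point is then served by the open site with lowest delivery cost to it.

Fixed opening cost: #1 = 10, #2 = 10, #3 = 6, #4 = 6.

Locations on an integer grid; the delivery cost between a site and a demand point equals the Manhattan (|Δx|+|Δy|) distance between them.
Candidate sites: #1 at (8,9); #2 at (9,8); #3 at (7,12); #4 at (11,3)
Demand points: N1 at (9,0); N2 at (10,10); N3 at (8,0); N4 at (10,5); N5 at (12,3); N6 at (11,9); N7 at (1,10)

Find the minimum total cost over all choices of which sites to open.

45

Open {#1, #4}: assign each demand point to its cheapest open site.
  N1→#4 5, N2→#1 3, N3→#4 6, N4→#4 3, N5→#4 1, N6→#1 3, N7→#1 8
  delivery cost 29, fixed 16 → total 45.
Compare {#3, #4}: delivery cost 34 + fixed 12 = 46.
Compare {#2, #4}: delivery cost 31 + fixed 16 = 47.
Compare {#1, #3, #4}: delivery cost 29 + fixed 22 = 51.
All other subsets cost ≥ 46. Minimum total cost: 45.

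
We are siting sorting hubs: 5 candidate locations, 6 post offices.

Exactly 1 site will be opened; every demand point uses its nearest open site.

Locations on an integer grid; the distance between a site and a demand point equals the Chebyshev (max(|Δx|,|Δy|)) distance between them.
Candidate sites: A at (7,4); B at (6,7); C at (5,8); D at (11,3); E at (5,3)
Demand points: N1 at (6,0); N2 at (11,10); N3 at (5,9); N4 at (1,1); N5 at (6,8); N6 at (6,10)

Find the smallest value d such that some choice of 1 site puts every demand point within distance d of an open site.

Open {A}.
  Farthest demand point is N2 at distance 6 (to A); all others are ≤ 6.
With {B} the worst case is 7.
With {E} the worst case is 7.
No size-1 selection achieves below 6.

6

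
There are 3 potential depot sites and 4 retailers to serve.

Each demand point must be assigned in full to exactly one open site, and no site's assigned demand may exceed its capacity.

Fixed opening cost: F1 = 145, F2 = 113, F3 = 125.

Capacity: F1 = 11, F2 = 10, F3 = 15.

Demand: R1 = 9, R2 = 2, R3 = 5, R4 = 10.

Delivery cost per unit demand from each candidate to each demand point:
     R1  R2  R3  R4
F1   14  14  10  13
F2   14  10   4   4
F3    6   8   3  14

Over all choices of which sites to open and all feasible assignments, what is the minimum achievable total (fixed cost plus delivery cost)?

520

Open {F1, F2, F3}; cheapest assignment that respects the capacities:
  F1 (cap 11, load 2): R2 — cost 2×14 = 28
  F2 (cap 10, load 10): R4 — cost 10×4 = 40
  F3 (cap 15, load 14): R1, R3 — cost 9×6 + 5×3 = 69
  Shipping 137, fixed 383 → total 520.
  Any other capacity-feasible assignment to {F1, F2, F3} ships for at least 137.
Compare {F1, F3}: its best feasible assignment gives total 579.
Every other set of open sites that can feasibly serve all demand totals ≥ 579 even under its best assignment. Minimum: 520.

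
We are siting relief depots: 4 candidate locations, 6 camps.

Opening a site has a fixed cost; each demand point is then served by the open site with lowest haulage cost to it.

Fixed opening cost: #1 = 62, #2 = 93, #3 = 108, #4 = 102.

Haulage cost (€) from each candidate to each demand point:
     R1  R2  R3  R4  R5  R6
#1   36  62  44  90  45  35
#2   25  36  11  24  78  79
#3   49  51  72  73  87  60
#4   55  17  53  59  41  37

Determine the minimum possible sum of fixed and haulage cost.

Open {#1, #2}: assign each demand point to its cheapest open site.
  R1→#2 25, R2→#2 36, R3→#2 11, R4→#2 24, R5→#1 45, R6→#1 35
  haulage cost 176, fixed 155 → total 331.
Compare {#2}: haulage cost 253 + fixed 93 = 346.
Compare {#2, #4}: haulage cost 155 + fixed 195 = 350.
Compare {#4}: haulage cost 262 + fixed 102 = 364.
All other subsets cost ≥ 346. Minimum total cost: 331.

331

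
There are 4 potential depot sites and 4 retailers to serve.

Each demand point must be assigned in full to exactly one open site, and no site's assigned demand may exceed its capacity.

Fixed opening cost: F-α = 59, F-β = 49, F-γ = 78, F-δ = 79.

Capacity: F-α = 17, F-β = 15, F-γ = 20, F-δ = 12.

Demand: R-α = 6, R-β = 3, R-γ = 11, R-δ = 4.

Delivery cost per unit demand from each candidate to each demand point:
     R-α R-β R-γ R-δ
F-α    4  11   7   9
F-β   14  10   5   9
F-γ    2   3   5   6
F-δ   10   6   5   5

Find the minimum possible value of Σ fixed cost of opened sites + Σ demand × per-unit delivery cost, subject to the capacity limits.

Open {F-β, F-γ}; cheapest assignment that respects the capacities:
  F-β (cap 15, load 11): R-γ — cost 11×5 = 55
  F-γ (cap 20, load 13): R-α, R-β, R-δ — cost 6×2 + 3×3 + 4×6 = 45
  Shipping 100, fixed 127 → total 227.
  Any other capacity-feasible assignment to {F-β, F-γ} ships for at least 100.
Compare {F-α, F-γ}: its best feasible assignment gives total 249.
Compare {F-α, F-β}: its best feasible assignment gives total 253.
Every other set of open sites that can feasibly serve all demand totals ≥ 249 even under its best assignment. Minimum: 227.

227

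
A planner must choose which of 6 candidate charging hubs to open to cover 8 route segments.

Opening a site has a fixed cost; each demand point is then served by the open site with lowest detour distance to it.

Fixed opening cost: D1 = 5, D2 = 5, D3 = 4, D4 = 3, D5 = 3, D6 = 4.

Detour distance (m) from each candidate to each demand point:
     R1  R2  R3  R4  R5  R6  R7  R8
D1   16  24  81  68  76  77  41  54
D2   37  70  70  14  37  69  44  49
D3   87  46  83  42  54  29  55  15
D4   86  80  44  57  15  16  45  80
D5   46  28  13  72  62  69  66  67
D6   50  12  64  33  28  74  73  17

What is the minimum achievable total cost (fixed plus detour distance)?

164

Open {D1, D2, D4, D5, D6}: assign each demand point to its cheapest open site.
  R1→D1 16, R2→D6 12, R3→D5 13, R4→D2 14, R5→D4 15, R6→D4 16, R7→D1 41, R8→D6 17
  detour distance 144, fixed 20 → total 164.
Compare {D1, D2, D3, D4, D5, D6}: detour distance 142 + fixed 24 = 166.
Compare {D1, D2, D3, D4, D5}: detour distance 154 + fixed 20 = 174.
Compare {D1, D4, D5, D6}: detour distance 163 + fixed 15 = 178.
All other subsets cost ≥ 166. Minimum total cost: 164.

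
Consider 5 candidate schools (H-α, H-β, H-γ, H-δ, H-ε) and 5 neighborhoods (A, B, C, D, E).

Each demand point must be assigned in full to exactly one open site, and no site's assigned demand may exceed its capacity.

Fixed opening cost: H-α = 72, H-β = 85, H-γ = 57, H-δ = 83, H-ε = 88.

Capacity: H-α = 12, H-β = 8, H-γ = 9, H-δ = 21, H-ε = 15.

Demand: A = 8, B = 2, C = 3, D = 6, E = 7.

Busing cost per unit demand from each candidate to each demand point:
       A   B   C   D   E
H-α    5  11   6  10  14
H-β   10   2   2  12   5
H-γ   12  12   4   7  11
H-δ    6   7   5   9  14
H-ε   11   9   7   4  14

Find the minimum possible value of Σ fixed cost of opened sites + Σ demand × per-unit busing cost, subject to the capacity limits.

334

Open {H-β, H-δ}; cheapest assignment that respects the capacities:
  H-β (cap 8, load 7): E — cost 7×5 = 35
  H-δ (cap 21, load 19): A, B, C, D — cost 8×6 + 2×7 + 3×5 + 6×9 = 131
  Shipping 166, fixed 168 → total 334.
  Any other capacity-feasible assignment to {H-β, H-δ} ships for at least 166.
Compare {H-γ, H-δ}: its best feasible assignment gives total 348.
Compare {H-α, H-ε}: its best feasible assignment gives total 358.
Every other set of open sites that can feasibly serve all demand totals ≥ 348 even under its best assignment. Minimum: 334.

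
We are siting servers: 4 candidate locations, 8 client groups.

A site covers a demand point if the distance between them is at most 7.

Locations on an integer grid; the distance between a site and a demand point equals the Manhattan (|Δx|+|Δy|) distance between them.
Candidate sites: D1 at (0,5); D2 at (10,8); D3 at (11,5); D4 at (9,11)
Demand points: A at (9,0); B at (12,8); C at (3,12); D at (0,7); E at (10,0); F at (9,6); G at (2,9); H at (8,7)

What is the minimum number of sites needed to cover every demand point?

3

Coverage sets (demand points within 7 of each site):
  D1: {D, G}
  D2: {B, F, H}
  D3: {A, B, E, F, H}
  D4: {B, C, F, H}
No 2 sites suffice: every size-2 union leaves at least one demand point uncovered.
But {D1, D3, D4} covers everything, so the minimum is 3.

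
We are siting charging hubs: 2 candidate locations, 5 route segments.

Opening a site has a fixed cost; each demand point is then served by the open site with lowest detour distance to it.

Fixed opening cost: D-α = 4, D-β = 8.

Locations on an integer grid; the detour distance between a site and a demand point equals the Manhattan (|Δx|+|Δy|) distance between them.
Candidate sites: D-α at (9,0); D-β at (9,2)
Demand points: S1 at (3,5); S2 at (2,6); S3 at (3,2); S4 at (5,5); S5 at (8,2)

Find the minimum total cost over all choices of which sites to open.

42

Open {D-β}: assign each demand point to its cheapest open site.
  S1→D-β 9, S2→D-β 11, S3→D-β 6, S4→D-β 7, S5→D-β 1
  detour distance 34, fixed 8 → total 42.
Compare {D-α, D-β}: detour distance 34 + fixed 12 = 46.
Compare {D-α}: detour distance 44 + fixed 4 = 48.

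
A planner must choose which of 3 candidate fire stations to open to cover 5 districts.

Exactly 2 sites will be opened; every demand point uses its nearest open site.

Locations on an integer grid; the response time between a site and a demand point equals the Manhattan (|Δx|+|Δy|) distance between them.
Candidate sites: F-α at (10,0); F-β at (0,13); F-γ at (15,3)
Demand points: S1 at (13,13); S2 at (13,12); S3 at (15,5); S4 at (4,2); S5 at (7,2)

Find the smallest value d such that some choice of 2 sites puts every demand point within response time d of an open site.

Open {F-α, F-γ}.
  Farthest demand point is S1 at response time 12 (to F-γ); all others are ≤ 12.
With {F-β, F-γ} the worst case is 12.
With {F-α, F-β} the worst case is 14.
No size-2 selection achieves below 12.

12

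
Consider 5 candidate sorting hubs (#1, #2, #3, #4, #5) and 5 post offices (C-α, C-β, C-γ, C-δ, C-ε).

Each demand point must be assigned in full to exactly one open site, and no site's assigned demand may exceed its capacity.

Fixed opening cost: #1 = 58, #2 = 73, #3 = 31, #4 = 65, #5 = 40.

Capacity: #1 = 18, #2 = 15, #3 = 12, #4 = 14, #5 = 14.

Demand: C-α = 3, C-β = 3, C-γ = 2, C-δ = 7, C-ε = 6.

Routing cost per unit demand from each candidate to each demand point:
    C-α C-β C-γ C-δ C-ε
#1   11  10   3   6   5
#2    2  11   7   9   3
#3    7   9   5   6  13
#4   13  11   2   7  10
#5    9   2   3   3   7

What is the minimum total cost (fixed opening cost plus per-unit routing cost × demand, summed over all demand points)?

170

Open {#2, #5}; cheapest assignment that respects the capacities:
  #2 (cap 15, load 9): C-α, C-ε — cost 3×2 + 6×3 = 24
  #5 (cap 14, load 12): C-β, C-γ, C-δ — cost 3×2 + 2×3 + 7×3 = 33
  Shipping 57, fixed 113 → total 170.
  Any other capacity-feasible assignment to {#2, #5} ships for at least 57.
Compare {#1, #5}: its best feasible assignment gives total 188.
Compare {#3, #5}: its best feasible assignment gives total 188.
Every other set of open sites that can feasibly serve all demand totals ≥ 188 even under its best assignment. Minimum: 170.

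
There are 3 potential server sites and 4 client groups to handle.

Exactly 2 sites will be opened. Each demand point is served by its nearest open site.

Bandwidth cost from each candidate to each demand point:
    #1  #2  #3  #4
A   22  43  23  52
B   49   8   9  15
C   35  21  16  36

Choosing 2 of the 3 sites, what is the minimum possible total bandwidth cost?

54

Open {A, B}.
  #1→A 22, #2→B 8, #3→B 9, #4→B 15  ⇒ total 54.
Compare {B, C}: total 67.
Compare {A, C}: total 95.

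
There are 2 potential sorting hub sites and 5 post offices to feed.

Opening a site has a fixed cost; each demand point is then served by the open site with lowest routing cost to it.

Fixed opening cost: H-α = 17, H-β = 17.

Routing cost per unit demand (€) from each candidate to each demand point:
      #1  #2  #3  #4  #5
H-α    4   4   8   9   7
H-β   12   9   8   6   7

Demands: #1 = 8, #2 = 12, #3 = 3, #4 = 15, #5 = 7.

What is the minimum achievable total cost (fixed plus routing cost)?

277

Open {H-α, H-β}: assign each demand point to its cheapest open site.
  #1→H-α 8×4=32, #2→H-α 12×4=48, #3→H-α 3×8=24, #4→H-β 15×6=90, #5→H-α 7×7=49
  routing cost 243, fixed 34 → total 277.
Compare {H-α}: routing cost 288 + fixed 17 = 305.
Compare {H-β}: routing cost 367 + fixed 17 = 384.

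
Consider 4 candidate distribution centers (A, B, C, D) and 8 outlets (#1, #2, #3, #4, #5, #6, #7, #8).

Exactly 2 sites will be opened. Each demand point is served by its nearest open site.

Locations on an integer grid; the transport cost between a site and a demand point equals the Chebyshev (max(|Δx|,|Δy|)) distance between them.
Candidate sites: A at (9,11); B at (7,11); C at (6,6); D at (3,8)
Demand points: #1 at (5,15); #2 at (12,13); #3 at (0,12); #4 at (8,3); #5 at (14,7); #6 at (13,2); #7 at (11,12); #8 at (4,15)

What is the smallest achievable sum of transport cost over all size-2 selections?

Open {A, C}.
  #1→A 4, #2→A 3, #3→C 6, #4→C 3, #5→A 5, #6→C 7, #7→A 2, #8→A 5  ⇒ total 35.
Compare {A, D}: total 37.
Compare {B, C}: total 40.
No size-2 selection does better; minimum is 35.

35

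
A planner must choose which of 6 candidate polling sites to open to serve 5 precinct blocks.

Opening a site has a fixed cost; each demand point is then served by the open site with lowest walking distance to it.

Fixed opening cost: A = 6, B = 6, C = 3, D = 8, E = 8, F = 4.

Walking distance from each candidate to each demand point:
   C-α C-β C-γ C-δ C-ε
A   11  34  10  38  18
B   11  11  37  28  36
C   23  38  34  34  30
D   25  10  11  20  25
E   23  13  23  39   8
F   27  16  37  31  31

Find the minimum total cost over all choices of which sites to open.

Open {A, D, E}: assign each demand point to its cheapest open site.
  C-α→A 11, C-β→D 10, C-γ→A 10, C-δ→D 20, C-ε→E 8
  walking distance 59, fixed 22 → total 81.
Compare {B, D, E}: walking distance 60 + fixed 22 = 82.
Compare {A, D}: walking distance 69 + fixed 14 = 83.
Compare {A, C, D, E}: walking distance 59 + fixed 25 = 84.
All other subsets cost ≥ 82. Minimum total cost: 81.

81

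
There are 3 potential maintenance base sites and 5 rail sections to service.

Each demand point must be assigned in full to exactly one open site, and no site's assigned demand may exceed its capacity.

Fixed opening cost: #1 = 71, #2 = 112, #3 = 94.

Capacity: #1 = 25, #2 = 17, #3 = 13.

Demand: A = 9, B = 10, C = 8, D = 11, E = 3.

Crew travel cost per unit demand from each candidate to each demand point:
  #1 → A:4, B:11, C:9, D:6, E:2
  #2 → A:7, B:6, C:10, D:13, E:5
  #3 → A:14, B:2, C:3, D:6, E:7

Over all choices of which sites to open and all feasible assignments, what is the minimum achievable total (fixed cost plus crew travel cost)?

469

Open {#1, #2, #3}; cheapest assignment that respects the capacities:
  #1 (cap 25, load 23): A, D, E — cost 9×4 + 11×6 + 3×2 = 108
  #2 (cap 17, load 10): B — cost 10×6 = 60
  #3 (cap 13, load 8): C — cost 8×3 = 24
  Shipping 192, fixed 277 → total 469.
  Any other capacity-feasible assignment to {#1, #2, #3} ships for at least 192.
Compare {#1, #2}: its best feasible assignment gives total 508.
Every other set of open sites that can feasibly serve all demand totals ≥ 508 even under its best assignment. Minimum: 469.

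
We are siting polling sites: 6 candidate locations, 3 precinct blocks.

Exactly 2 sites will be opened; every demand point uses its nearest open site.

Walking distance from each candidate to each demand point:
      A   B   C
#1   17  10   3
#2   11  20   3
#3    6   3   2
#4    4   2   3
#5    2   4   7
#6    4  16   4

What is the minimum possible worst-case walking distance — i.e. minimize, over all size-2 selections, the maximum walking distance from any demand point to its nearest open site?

Open {#3, #5}.
  Farthest demand point is B at walking distance 3 (to #3); all others are ≤ 3.
With {#4, #5} the worst case is 3.
With {#1, #4} the worst case is 4.
No size-2 selection achieves below 3.

3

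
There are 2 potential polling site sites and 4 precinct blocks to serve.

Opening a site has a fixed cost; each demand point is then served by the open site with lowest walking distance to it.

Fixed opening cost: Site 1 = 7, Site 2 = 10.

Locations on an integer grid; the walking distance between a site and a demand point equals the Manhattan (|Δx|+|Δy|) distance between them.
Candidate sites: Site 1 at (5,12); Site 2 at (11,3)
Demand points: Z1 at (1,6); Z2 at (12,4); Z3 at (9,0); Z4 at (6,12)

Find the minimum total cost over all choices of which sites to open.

35

Open {Site 1, Site 2}: assign each demand point to its cheapest open site.
  Z1→Site 1 10, Z2→Site 2 2, Z3→Site 2 5, Z4→Site 1 1
  walking distance 18, fixed 17 → total 35.
Compare {Site 2}: walking distance 34 + fixed 10 = 44.
Compare {Site 1}: walking distance 42 + fixed 7 = 49.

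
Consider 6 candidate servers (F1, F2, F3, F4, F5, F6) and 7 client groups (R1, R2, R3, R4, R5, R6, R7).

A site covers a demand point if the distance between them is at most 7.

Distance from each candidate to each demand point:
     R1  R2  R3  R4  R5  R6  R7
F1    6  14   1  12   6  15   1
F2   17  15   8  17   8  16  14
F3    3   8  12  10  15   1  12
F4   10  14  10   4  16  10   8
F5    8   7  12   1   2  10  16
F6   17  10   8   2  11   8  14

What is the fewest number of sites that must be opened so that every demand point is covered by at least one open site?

3

Coverage sets (demand points within 7 of each site):
  F1: {R1, R3, R5, R7}
  F2: {}
  F3: {R1, R6}
  F4: {R4}
  F5: {R2, R4, R5}
  F6: {R4}
No 2 sites suffice: every size-2 union leaves at least one demand point uncovered.
But {F1, F3, F5} covers everything, so the minimum is 3.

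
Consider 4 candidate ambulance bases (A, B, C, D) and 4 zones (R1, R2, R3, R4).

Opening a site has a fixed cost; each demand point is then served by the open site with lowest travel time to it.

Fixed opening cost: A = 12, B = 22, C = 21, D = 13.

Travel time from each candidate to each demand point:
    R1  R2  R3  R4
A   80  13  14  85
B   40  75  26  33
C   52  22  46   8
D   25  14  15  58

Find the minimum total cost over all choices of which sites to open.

Open {C, D}: assign each demand point to its cheapest open site.
  R1→D 25, R2→D 14, R3→D 15, R4→C 8
  travel time 62, fixed 34 → total 96.
Compare {A, C, D}: travel time 60 + fixed 46 = 106.
Compare {B, C, D}: travel time 62 + fixed 56 = 118.
Compare {A, C}: travel time 87 + fixed 33 = 120.
All other subsets cost ≥ 106. Minimum total cost: 96.

96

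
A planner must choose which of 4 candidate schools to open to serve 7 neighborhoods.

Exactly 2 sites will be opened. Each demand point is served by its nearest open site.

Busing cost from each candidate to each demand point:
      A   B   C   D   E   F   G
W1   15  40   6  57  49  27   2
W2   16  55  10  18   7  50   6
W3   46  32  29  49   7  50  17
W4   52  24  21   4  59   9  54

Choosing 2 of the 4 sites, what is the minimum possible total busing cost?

76

Open {W2, W4}.
  A→W2 16, B→W4 24, C→W2 10, D→W4 4, E→W2 7, F→W4 9, G→W2 6  ⇒ total 76.
Compare {W1, W4}: total 109.
Compare {W1, W2}: total 115.
No size-2 selection does better; minimum is 76.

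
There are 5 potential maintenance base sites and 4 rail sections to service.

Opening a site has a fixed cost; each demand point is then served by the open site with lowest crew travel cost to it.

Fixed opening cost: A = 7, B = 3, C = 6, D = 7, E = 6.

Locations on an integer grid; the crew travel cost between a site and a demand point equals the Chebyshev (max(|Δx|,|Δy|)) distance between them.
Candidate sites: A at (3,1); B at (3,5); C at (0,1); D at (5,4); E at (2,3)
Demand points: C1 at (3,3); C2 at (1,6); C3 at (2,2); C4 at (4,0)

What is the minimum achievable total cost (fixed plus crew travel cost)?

Open {E}: assign each demand point to its cheapest open site.
  C1→E 1, C2→E 3, C3→E 1, C4→E 3
  crew travel cost 8, fixed 6 → total 14.
Compare {B}: crew travel cost 12 + fixed 3 = 15.
Compare {A}: crew travel cost 9 + fixed 7 = 16.
Compare {A, B}: crew travel cost 6 + fixed 10 = 16.
All other subsets cost ≥ 15. Minimum total cost: 14.

14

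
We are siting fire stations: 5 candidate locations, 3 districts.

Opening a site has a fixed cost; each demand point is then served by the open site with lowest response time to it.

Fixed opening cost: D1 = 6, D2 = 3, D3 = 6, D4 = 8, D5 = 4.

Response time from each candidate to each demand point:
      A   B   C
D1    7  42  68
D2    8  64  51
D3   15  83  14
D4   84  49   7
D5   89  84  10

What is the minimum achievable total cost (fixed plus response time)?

Open {D1, D5}: assign each demand point to its cheapest open site.
  A→D1 7, B→D1 42, C→D5 10
  response time 59, fixed 10 → total 69.
Compare {D1, D4}: response time 56 + fixed 14 = 70.
Compare {D1, D2, D5}: response time 59 + fixed 13 = 72.
Compare {D1, D2, D4}: response time 56 + fixed 17 = 73.
All other subsets cost ≥ 70. Minimum total cost: 69.

69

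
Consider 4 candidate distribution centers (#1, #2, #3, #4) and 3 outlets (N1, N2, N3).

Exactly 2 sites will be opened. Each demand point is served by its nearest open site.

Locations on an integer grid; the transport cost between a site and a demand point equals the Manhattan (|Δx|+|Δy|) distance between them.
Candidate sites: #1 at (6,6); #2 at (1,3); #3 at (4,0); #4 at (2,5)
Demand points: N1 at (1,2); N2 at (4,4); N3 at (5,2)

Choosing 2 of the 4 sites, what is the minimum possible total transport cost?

8

Open {#2, #3}.
  N1→#2 1, N2→#2 4, N3→#3 3  ⇒ total 8.
Compare {#2, #4}: total 9.
Compare {#1, #2}: total 10.
No size-2 selection does better; minimum is 8.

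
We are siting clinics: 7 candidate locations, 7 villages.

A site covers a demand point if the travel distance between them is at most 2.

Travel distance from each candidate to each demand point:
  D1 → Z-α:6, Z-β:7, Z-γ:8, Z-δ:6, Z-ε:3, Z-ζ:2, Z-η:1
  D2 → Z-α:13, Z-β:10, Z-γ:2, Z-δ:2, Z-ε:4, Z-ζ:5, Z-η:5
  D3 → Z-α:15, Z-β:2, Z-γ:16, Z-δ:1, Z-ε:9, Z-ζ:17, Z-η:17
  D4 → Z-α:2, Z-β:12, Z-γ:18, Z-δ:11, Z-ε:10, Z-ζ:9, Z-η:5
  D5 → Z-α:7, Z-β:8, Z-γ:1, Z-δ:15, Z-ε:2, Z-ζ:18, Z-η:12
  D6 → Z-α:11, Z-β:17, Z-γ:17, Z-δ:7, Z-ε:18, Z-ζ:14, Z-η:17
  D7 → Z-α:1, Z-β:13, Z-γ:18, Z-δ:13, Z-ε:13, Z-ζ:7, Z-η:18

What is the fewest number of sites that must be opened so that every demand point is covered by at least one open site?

4

Coverage sets (demand points within 2 of each site):
  D1: {Z-ζ, Z-η}
  D2: {Z-γ, Z-δ}
  D3: {Z-β, Z-δ}
  D4: {Z-α}
  D5: {Z-γ, Z-ε}
  D6: {}
  D7: {Z-α}
No 3 sites suffice: every size-3 union leaves at least one demand point uncovered.
But {D1, D3, D4, D5} covers everything, so the minimum is 4.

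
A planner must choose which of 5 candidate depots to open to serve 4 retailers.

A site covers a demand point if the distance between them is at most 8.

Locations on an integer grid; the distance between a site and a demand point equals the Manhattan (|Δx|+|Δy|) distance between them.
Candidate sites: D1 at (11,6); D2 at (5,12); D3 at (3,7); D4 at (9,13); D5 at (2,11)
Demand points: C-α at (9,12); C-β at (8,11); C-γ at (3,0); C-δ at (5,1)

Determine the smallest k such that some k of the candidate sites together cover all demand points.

Coverage sets (demand points within 8 of each site):
  D1: {C-α, C-β}
  D2: {C-α, C-β}
  D3: {C-γ, C-δ}
  D4: {C-α, C-β}
  D5: {C-α, C-β}
No single site covers all 4 demand points.
But {D1, D3} covers everything, so the minimum is 2.

2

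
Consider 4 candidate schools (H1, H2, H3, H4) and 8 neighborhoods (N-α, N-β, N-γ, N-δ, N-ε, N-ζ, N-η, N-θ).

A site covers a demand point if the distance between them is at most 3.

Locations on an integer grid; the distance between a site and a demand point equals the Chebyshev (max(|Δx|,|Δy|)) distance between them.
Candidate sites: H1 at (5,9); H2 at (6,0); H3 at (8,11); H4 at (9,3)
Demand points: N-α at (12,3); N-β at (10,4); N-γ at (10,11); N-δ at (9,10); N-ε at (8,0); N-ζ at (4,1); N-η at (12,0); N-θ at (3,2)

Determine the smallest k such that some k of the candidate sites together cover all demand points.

3

Coverage sets (demand points within 3 of each site):
  H1: {}
  H2: {N-ε, N-ζ, N-θ}
  H3: {N-γ, N-δ}
  H4: {N-α, N-β, N-ε, N-η}
No 2 sites suffice: every size-2 union leaves at least one demand point uncovered.
But {H2, H3, H4} covers everything, so the minimum is 3.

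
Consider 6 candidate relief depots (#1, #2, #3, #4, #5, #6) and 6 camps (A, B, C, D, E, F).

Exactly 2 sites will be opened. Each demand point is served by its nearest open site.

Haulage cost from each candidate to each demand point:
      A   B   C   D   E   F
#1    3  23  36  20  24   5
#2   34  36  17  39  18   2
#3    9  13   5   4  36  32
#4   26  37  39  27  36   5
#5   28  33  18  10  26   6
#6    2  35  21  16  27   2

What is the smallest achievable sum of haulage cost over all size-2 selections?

Open {#2, #3}.
  A→#3 9, B→#3 13, C→#3 5, D→#3 4, E→#2 18, F→#2 2  ⇒ total 51.
Compare {#3, #6}: total 53.
Compare {#1, #3}: total 54.
No size-2 selection does better; minimum is 51.

51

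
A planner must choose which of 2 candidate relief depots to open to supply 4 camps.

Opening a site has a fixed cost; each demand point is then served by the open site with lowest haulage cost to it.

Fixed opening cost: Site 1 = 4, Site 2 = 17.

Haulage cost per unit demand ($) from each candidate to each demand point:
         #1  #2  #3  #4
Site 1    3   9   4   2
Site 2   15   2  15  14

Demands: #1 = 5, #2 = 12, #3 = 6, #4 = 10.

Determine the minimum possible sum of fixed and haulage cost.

Open {Site 1, Site 2}: assign each demand point to its cheapest open site.
  #1→Site 1 5×3=15, #2→Site 2 12×2=24, #3→Site 1 6×4=24, #4→Site 1 10×2=20
  haulage cost 83, fixed 21 → total 104.
Compare {Site 1}: haulage cost 167 + fixed 4 = 171.
Compare {Site 2}: haulage cost 329 + fixed 17 = 346.

104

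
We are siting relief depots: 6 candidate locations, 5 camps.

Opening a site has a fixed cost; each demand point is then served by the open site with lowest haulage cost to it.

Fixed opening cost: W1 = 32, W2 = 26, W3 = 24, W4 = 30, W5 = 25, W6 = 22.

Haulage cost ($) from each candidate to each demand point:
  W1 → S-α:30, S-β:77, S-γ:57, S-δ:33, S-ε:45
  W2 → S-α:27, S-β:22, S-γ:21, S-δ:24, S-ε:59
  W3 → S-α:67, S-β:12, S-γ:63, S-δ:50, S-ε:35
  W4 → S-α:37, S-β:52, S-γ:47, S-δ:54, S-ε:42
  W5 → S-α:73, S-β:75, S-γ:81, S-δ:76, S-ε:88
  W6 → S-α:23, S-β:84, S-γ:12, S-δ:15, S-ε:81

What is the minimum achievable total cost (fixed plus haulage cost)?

143

Open {W3, W6}: assign each demand point to its cheapest open site.
  S-α→W6 23, S-β→W3 12, S-γ→W6 12, S-δ→W6 15, S-ε→W3 35
  haulage cost 97, fixed 46 → total 143.
Compare {W3, W5, W6}: haulage cost 97 + fixed 71 = 168.
Compare {W2, W3}: haulage cost 119 + fixed 50 = 169.
Compare {W2, W3, W6}: haulage cost 97 + fixed 72 = 169.
All other subsets cost ≥ 168. Minimum total cost: 143.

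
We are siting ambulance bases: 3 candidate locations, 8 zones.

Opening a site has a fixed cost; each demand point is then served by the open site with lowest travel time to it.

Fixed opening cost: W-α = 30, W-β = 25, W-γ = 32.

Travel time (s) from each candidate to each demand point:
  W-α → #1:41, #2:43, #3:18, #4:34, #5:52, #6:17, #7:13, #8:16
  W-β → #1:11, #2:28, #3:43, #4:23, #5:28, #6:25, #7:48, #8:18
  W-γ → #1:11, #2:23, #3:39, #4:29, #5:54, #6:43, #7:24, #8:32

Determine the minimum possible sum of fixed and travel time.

Open {W-α, W-β}: assign each demand point to its cheapest open site.
  #1→W-β 11, #2→W-β 28, #3→W-α 18, #4→W-β 23, #5→W-β 28, #6→W-α 17, #7→W-α 13, #8→W-α 16
  travel time 154, fixed 55 → total 209.
Compare {W-α, W-β, W-γ}: travel time 149 + fixed 87 = 236.
Compare {W-α, W-γ}: travel time 179 + fixed 62 = 241.
Compare {W-β, W-γ}: travel time 191 + fixed 57 = 248.
All other subsets cost ≥ 236. Minimum total cost: 209.

209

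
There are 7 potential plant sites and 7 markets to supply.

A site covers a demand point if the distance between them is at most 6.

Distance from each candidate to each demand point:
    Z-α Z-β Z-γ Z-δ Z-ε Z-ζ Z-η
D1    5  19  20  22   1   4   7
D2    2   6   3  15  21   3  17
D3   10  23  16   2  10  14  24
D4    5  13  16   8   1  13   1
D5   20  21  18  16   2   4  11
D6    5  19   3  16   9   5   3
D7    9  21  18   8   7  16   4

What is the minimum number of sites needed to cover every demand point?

Coverage sets (demand points within 6 of each site):
  D1: {Z-α, Z-ε, Z-ζ}
  D2: {Z-α, Z-β, Z-γ, Z-ζ}
  D3: {Z-δ}
  D4: {Z-α, Z-ε, Z-η}
  D5: {Z-ε, Z-ζ}
  D6: {Z-α, Z-γ, Z-ζ, Z-η}
  D7: {Z-η}
No 2 sites suffice: every size-2 union leaves at least one demand point uncovered.
But {D2, D3, D4} covers everything, so the minimum is 3.

3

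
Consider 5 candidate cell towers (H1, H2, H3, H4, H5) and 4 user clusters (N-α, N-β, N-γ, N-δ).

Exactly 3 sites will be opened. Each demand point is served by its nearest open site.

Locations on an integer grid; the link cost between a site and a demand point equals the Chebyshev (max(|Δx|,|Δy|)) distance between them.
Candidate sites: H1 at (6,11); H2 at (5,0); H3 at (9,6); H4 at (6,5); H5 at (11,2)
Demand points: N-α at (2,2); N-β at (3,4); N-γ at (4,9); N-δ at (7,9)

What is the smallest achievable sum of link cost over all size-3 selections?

10

Open {H1, H2, H4}.
  N-α→H2 3, N-β→H4 3, N-γ→H1 2, N-δ→H1 2  ⇒ total 10.
Compare {H1, H2, H3}: total 11.
Compare {H1, H2, H5}: total 11.
No size-3 selection does better; minimum is 10.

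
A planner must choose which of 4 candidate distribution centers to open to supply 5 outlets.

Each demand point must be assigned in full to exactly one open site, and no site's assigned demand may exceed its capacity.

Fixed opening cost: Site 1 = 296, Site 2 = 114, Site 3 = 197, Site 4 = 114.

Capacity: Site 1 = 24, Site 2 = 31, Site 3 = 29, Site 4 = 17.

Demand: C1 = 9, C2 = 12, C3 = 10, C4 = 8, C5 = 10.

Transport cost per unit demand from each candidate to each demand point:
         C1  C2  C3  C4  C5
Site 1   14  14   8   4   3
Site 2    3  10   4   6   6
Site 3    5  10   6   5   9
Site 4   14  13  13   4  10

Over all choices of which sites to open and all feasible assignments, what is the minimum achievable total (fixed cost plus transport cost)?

Open {Site 2, Site 3}; cheapest assignment that respects the capacities:
  Site 2 (cap 31, load 29): C1, C3, C5 — cost 9×3 + 10×4 + 10×6 = 127
  Site 3 (cap 29, load 20): C2, C4 — cost 12×10 + 8×5 = 160
  Shipping 287, fixed 311 → total 598.
  Any other capacity-feasible assignment to {Site 2, Site 3} ships for at least 287.
Compare {Site 1, Site 2}: its best feasible assignment gives total 659.
Compare {Site 2, Site 3, Site 4}: its best feasible assignment gives total 704.
Every other set of open sites that can feasibly serve all demand totals ≥ 659 even under its best assignment. Minimum: 598.

598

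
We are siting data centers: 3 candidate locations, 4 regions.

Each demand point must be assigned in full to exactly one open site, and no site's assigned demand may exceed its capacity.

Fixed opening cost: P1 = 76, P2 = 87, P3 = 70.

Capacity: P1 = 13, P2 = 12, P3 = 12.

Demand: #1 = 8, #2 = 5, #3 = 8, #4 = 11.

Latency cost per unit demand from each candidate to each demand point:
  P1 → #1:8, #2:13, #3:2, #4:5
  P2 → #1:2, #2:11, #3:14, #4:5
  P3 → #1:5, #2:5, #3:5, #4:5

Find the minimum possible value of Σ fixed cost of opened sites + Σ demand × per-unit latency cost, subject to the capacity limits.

385

Open {P1, P2, P3}; cheapest assignment that respects the capacities:
  P1 (cap 13, load 13): #2, #3 — cost 5×13 + 8×2 = 81
  P2 (cap 12, load 8): #1 — cost 8×2 = 16
  P3 (cap 12, load 11): #4 — cost 11×5 = 55
  Shipping 152, fixed 233 → total 385.
  Any other capacity-feasible assignment to {P1, P2, P3} ships for at least 152.
Total demand is 32 and no other set of sites has combined capacity ≥ 32, so {P1, P2, P3} is the only feasible choice of open sites. Minimum: 385.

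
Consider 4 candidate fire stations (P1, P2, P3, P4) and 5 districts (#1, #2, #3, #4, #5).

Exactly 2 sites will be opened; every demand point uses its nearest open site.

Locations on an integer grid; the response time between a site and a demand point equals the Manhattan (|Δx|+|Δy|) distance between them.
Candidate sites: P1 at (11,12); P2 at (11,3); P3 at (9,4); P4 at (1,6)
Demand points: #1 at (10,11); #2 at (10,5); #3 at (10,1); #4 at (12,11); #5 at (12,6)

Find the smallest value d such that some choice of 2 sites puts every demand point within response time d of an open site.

4

Open {P1, P2}.
  Farthest demand point is #5 at response time 4 (to P2); all others are ≤ 4.
With {P1, P3} the worst case is 5.
With {P2, P3} the worst case is 9.
No size-2 selection achieves below 4.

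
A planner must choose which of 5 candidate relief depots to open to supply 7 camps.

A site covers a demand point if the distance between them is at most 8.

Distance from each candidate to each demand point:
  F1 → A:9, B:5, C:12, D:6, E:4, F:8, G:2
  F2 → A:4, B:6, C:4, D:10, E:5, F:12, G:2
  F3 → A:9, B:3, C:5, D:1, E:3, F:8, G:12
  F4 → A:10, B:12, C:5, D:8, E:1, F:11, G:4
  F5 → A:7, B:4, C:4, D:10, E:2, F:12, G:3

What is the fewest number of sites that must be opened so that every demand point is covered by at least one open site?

Coverage sets (demand points within 8 of each site):
  F1: {B, D, E, F, G}
  F2: {A, B, C, E, G}
  F3: {B, C, D, E, F}
  F4: {C, D, E, G}
  F5: {A, B, C, E, G}
No single site covers all 7 demand points.
But {F1, F2} covers everything, so the minimum is 2.

2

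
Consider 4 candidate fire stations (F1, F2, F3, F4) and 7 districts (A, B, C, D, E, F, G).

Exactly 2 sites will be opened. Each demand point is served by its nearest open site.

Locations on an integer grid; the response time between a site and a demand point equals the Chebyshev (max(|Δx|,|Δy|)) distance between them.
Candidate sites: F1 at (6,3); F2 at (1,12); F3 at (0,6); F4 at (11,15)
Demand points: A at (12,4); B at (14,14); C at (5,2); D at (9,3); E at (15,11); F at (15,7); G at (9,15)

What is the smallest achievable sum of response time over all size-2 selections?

27

Open {F1, F4}.
  A→F1 6, B→F4 3, C→F1 1, D→F1 3, E→F4 4, F→F4 8, G→F4 2  ⇒ total 27.
Compare {F3, F4}: total 42.
Compare {F1, F2}: total 47.
No size-2 selection does better; minimum is 27.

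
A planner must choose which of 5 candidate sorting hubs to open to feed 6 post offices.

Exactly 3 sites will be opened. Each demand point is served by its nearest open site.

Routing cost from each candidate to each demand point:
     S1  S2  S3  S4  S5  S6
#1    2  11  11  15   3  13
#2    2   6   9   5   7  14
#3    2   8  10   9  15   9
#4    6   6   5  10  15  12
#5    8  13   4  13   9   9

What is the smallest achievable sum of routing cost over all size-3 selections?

Open {#1, #2, #5}.
  S1→#1 2, S2→#2 6, S3→#5 4, S4→#2 5, S5→#1 3, S6→#5 9  ⇒ total 29.
Compare {#1, #2, #4}: total 33.
Compare {#2, #3, #5}: total 33.
No size-3 selection does better; minimum is 29.

29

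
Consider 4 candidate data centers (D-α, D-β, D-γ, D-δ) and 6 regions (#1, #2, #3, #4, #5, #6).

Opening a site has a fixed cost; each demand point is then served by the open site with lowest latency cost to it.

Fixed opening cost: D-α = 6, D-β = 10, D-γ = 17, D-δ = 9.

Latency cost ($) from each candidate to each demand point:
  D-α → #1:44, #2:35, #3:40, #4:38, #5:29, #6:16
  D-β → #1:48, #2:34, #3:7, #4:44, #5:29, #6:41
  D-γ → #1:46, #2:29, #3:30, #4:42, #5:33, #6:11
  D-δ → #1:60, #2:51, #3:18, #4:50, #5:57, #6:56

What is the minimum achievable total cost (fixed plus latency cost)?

184

Open {D-α, D-β}: assign each demand point to its cheapest open site.
  #1→D-α 44, #2→D-β 34, #3→D-β 7, #4→D-α 38, #5→D-α 29, #6→D-α 16
  latency cost 168, fixed 16 → total 184.
Compare {D-β, D-γ}: latency cost 164 + fixed 27 = 191.
Compare {D-α, D-β, D-γ}: latency cost 158 + fixed 33 = 191.
Compare {D-α, D-β, D-δ}: latency cost 168 + fixed 25 = 193.
All other subsets cost ≥ 191. Minimum total cost: 184.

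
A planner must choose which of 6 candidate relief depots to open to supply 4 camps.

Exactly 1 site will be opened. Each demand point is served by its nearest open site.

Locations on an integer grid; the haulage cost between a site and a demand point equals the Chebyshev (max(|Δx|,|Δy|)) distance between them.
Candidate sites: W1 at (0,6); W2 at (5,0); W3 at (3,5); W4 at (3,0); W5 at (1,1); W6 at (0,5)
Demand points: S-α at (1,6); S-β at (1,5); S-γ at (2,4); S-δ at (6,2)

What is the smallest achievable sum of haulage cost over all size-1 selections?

Open {W3}.
  S-α→W3 2, S-β→W3 2, S-γ→W3 1, S-δ→W3 3  ⇒ total 8.
Compare {W1}: total 10.
Compare {W6}: total 10.
No size-1 selection does better; minimum is 8.

8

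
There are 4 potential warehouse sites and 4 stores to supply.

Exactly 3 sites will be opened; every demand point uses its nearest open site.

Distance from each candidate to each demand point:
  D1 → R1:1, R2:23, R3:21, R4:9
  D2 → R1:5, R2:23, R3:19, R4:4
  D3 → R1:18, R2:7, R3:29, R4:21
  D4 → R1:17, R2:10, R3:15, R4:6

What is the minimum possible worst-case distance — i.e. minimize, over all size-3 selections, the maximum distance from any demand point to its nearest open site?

Open {D1, D2, D4}.
  Farthest demand point is R3 at distance 15 (to D4); all others are ≤ 15.
With {D1, D3, D4} the worst case is 15.
With {D2, D3, D4} the worst case is 15.
No size-3 selection achieves below 15.

15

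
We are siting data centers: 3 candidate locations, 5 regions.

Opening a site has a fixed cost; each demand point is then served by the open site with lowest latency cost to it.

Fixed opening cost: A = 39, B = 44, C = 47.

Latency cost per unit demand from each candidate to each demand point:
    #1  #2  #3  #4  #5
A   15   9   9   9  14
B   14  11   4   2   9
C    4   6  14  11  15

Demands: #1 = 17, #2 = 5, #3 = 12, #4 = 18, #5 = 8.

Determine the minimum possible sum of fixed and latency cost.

Open {B, C}: assign each demand point to its cheapest open site.
  #1→C 17×4=68, #2→C 5×6=30, #3→B 12×4=48, #4→B 18×2=36, #5→B 8×9=72
  latency cost 254, fixed 91 → total 345.
Compare {A, B, C}: latency cost 254 + fixed 130 = 384.
Compare {B}: latency cost 449 + fixed 44 = 493.
Compare {A, B}: latency cost 439 + fixed 83 = 522.
All other subsets cost ≥ 384. Minimum total cost: 345.

345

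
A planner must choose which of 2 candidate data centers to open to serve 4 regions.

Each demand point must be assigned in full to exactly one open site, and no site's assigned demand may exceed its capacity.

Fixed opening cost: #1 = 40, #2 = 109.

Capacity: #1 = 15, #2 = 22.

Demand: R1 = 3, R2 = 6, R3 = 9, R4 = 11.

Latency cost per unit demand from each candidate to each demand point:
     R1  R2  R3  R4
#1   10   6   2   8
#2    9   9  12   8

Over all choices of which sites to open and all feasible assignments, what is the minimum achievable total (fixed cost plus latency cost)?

Open {#1, #2}; cheapest assignment that respects the capacities:
  #1 (cap 15, load 15): R2, R3 — cost 6×6 + 9×2 = 54
  #2 (cap 22, load 14): R1, R4 — cost 3×9 + 11×8 = 115
  Shipping 169, fixed 149 → total 318.
  Any other capacity-feasible assignment to {#1, #2} ships for at least 169.
Total demand is 29 and no other set of sites has combined capacity ≥ 29, so {#1, #2} is the only feasible choice of open sites. Minimum: 318.

318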